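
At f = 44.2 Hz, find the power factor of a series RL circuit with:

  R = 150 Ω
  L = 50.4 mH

Step 1 — Angular frequency: ω = 2π·f = 2π·44.2 = 277.7 rad/s.
Step 2 — Component impedances:
  R: Z = R = 150 Ω
  L: Z = jωL = j·277.7·0.0504 = 0 + j14 Ω
Step 3 — Series combination: Z_total = R + L = 150 + j14 Ω = 150.7∠5.3° Ω.
Step 4 — Power factor: PF = cos(φ) = Re(Z)/|Z| = 150/150.65 = 0.9957.
Step 5 — Type: Im(Z) = 14 ⇒ lagging (phase φ = 5.3°).

PF = 0.9957 (lagging, φ = 5.3°)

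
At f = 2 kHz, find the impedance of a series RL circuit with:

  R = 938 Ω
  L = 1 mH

Step 1 — Angular frequency: ω = 2π·f = 2π·2000 = 1.257e+04 rad/s.
Step 2 — Component impedances:
  R: Z = R = 938 Ω
  L: Z = jωL = j·1.257e+04·0.001 = 0 + j12.57 Ω
Step 3 — Series combination: Z_total = R + L = 938 + j12.57 Ω = 938.1∠0.8° Ω.

Z = 938 + j12.57 Ω = 938.1∠0.8° Ω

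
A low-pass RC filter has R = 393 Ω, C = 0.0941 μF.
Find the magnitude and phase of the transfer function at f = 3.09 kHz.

Step 1 — Angular frequency: ω = 2π·3090 = 1.942e+04 rad/s.
Step 2 — Transfer function: H(jω) = 1/(1 + jωRC).
Step 3 — Denominator: 1 + jωRC = 1 + j·1.942e+04·393·9.41e-08 = 1 + j0.718.
Step 4 — H = 0.6598 - j0.4738.
Step 5 — Magnitude: |H| = 0.8123 (-1.8 dB); phase: φ = -35.7°.

|H| = 0.8123 (-1.8 dB), φ = -35.7°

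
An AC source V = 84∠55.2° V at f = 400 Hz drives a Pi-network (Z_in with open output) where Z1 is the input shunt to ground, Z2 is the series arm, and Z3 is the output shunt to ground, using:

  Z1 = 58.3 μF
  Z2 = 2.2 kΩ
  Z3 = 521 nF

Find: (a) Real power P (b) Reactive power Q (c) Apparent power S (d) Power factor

Step 1 — Angular frequency: ω = 2π·f = 2π·400 = 2513 rad/s.
Step 2 — Component impedances:
  Z1: Z = 1/(jωC) = -j/(ω·C) = 0 - j6.825 Ω
  Z2: Z = R = 2200 Ω
  Z3: Z = 1/(jωC) = -j/(ω·C) = 0 - j763.7 Ω
Step 3 — With open output, the series arm Z2 and the output shunt Z3 appear in series to ground: Z2 + Z3 = 2200 - j763.7 Ω.
Step 4 — Parallel with input shunt Z1: Z_in = Z1 || (Z2 + Z3) = 0.01886 - j6.818 Ω = 6.818∠-89.8° Ω.
Step 5 — Source phasor: V = 84∠55.2° V = 47.94 + j68.98 V.
Step 6 — Current: I = V / Z = -10.1 + j7.059 A = 12.32∠145.0° A.
Step 7 — Complex power: S = V·I* = 2.862 - j1035 VA.
Step 8 — Real power: P = Re(S) = 2.862 W.
Step 9 — Reactive power: Q = Im(S) = -1035 VAR.
Step 10 — Apparent power: |S| = 1035 VA.
Step 11 — Power factor: PF = P/|S| = 0.002766 (leading).

(a) P = 2.862 W  (b) Q = -1035 VAR  (c) S = 1035 VA  (d) PF = 0.002766 (leading)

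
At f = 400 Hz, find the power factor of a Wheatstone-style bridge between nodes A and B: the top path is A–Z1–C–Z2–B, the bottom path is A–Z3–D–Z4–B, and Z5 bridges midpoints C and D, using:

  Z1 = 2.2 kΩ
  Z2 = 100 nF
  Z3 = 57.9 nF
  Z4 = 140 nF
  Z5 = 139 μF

Step 1 — Angular frequency: ω = 2π·f = 2π·400 = 2513 rad/s.
Step 2 — Component impedances:
  Z1: Z = R = 2200 Ω
  Z2: Z = 1/(jωC) = -j/(ω·C) = 0 - j3979 Ω
  Z3: Z = 1/(jωC) = -j/(ω·C) = 0 - j6872 Ω
  Z4: Z = 1/(jωC) = -j/(ω·C) = 0 - j2842 Ω
  Z5: Z = 1/(jωC) = -j/(ω·C) = 0 - j2.862 Ω
Step 3 — Bridge requires nodal analysis (the Z5 bridge couples midpoints C and D, so the two paths cannot be reduced to a simple series/parallel combination). Setting node B to ground and injecting 1 A at node A, the 3-node admittance system at A, C, D solves to V_A = Z_AB = 1995 - j2297 Ω = 3042∠-49.0° Ω.
Step 4 — Power factor: PF = cos(φ) = Re(Z)/|Z| = 1994.67/3042.3 = 0.6556.
Step 5 — Type: Im(Z) = -2297 ⇒ leading (phase φ = -49.0°).

PF = 0.6556 (leading, φ = -49.0°)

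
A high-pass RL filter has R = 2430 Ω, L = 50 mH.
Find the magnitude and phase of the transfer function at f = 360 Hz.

Step 1 — Angular frequency: ω = 2π·360 = 2262 rad/s.
Step 2 — Transfer function: H(jω) = jωL/(R + jωL).
Step 3 — Numerator jωL = j·113.1; denominator R + jωL = 2430 + j113.1.
Step 4 — H = 0.002161 + j0.04644.
Step 5 — Magnitude: |H| = 0.04649 (-26.7 dB); phase: φ = 87.3°.

|H| = 0.04649 (-26.7 dB), φ = 87.3°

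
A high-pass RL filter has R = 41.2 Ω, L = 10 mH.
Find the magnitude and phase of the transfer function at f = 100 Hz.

Step 1 — Angular frequency: ω = 2π·100 = 628.3 rad/s.
Step 2 — Transfer function: H(jω) = jωL/(R + jωL).
Step 3 — Numerator jωL = j·6.283; denominator R + jωL = 41.2 + j6.283.
Step 4 — H = 0.02273 + j0.149.
Step 5 — Magnitude: |H| = 0.1508 (-16.4 dB); phase: φ = 81.3°.

|H| = 0.1508 (-16.4 dB), φ = 81.3°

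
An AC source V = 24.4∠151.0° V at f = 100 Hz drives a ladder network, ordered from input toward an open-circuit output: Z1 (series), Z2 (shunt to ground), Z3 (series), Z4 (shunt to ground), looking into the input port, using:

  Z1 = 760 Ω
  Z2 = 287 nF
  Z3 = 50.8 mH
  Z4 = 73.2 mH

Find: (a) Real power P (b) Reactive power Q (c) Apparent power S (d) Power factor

Step 1 — Angular frequency: ω = 2π·f = 2π·100 = 628.3 rad/s.
Step 2 — Component impedances:
  Z1: Z = R = 760 Ω
  Z2: Z = 1/(jωC) = -j/(ω·C) = 0 - j5545 Ω
  Z3: Z = jωL = j·628.3·0.0508 = 0 + j31.92 Ω
  Z4: Z = jωL = j·628.3·0.0732 = 0 + j45.99 Ω
Step 3 — Ladder network (open output): work backward from the far end, alternating series and parallel combinations. Z_in = 760 + j79.02 Ω = 764.1∠5.9° Ω.
Step 4 — Source phasor: V = 24.4∠151.0° V = -21.34 + j11.83 V.
Step 5 — Current: I = V / Z = -0.02618 + j0.01829 A = 0.03193∠145.1° A.
Step 6 — Complex power: S = V·I* = 0.775 + j0.08058 VA.
Step 7 — Real power: P = Re(S) = 0.775 W.
Step 8 — Reactive power: Q = Im(S) = 0.08058 VAR.
Step 9 — Apparent power: |S| = 0.7792 VA.
Step 10 — Power factor: PF = P/|S| = 0.9946 (lagging).

(a) P = 0.775 W  (b) Q = 0.08058 VAR  (c) S = 0.7792 VA  (d) PF = 0.9946 (lagging)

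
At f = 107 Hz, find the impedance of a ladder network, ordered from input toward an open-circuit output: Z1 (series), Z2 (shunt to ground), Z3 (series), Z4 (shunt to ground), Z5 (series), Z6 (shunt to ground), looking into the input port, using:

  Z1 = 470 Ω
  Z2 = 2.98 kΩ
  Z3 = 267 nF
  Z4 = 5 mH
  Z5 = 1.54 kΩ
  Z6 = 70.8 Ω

Step 1 — Angular frequency: ω = 2π·f = 2π·107 = 672.3 rad/s.
Step 2 — Component impedances:
  Z1: Z = R = 470 Ω
  Z2: Z = R = 2980 Ω
  Z3: Z = 1/(jωC) = -j/(ω·C) = 0 - j5571 Ω
  Z4: Z = jωL = j·672.3·0.005 = 0 + j3.362 Ω
  Z5: Z = R = 1540 Ω
  Z6: Z = R = 70.8 Ω
Step 3 — Ladder network (open output): work backward from the far end, alternating series and parallel combinations. Z_in = 2786 - j1240 Ω = 3050∠-24.0° Ω.

Z = 2786 - j1240 Ω = 3050∠-24.0° Ω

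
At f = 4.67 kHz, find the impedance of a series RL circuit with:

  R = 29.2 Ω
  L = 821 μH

Step 1 — Angular frequency: ω = 2π·f = 2π·4670 = 2.934e+04 rad/s.
Step 2 — Component impedances:
  R: Z = R = 29.2 Ω
  L: Z = jωL = j·2.934e+04·0.000821 = 0 + j24.09 Ω
Step 3 — Series combination: Z_total = R + L = 29.2 + j24.09 Ω = 37.85∠39.5° Ω.

Z = 29.2 + j24.09 Ω = 37.85∠39.5° Ω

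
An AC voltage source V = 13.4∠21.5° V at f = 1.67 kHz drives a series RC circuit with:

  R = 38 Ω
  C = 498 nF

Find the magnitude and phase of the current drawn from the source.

Step 1 — Angular frequency: ω = 2π·f = 2π·1670 = 1.049e+04 rad/s.
Step 2 — Component impedances:
  R: Z = R = 38 Ω
  C: Z = 1/(jωC) = -j/(ω·C) = 0 - j191.4 Ω
Step 3 — Series combination: Z_total = R + C = 38 - j191.4 Ω = 195.1∠-78.8° Ω.
Step 4 — Source phasor: V = 13.4∠21.5° V = 12.47 + j4.911 V.
Step 5 — Ohm's law: I = V / Z_total = (12.47 + j4.911) / (38 - j191.4) = -0.01224 + j0.06758 A.
Step 6 — Convert to polar: |I| = 0.06868 A, ∠I = 100.3°.

I = 0.06868∠100.3° A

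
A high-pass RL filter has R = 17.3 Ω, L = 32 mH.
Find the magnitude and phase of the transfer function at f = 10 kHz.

Step 1 — Angular frequency: ω = 2π·1e+04 = 6.283e+04 rad/s.
Step 2 — Transfer function: H(jω) = jωL/(R + jωL).
Step 3 — Numerator jωL = j·2011; denominator R + jωL = 17.3 + j2011.
Step 4 — H = 0.9999 + j0.008604.
Step 5 — Magnitude: |H| = 1 (-0.0 dB); phase: φ = 0.5°.

|H| = 1 (-0.0 dB), φ = 0.5°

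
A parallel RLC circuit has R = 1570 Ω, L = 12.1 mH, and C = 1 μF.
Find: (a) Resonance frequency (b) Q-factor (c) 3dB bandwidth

Step 1 — Resonance: ω₀ = 1/√(LC) = 1/√(0.0121·1e-06) = 9091 rad/s.
Step 2 — f₀ = ω₀/(2π) = 1447 Hz.
Step 3 — Parallel Q: Q = R/(ω₀L) = 1570/(9091·0.0121) = 14.27.
Step 4 — Bandwidth: Δω = ω₀/Q = 636.9 rad/s; BW = Δω/(2π) = 101.4 Hz.

(a) f₀ = 1447 Hz  (b) Q = 14.27  (c) BW = 101.4 Hz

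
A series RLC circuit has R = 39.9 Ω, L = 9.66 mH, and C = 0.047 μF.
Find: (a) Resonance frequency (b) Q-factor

Step 1 — Resonance condition Im(Z)=0 gives ω₀ = 1/√(LC).
Step 2 — ω₀ = 1/√(0.00966·4.7e-08) = 4.693e+04 rad/s.
Step 3 — f₀ = ω₀/(2π) = 7469 Hz.
Step 4 — Series Q: Q = ω₀L/R = 4.693e+04·0.00966/39.9 = 11.36.

(a) f₀ = 7469 Hz  (b) Q = 11.36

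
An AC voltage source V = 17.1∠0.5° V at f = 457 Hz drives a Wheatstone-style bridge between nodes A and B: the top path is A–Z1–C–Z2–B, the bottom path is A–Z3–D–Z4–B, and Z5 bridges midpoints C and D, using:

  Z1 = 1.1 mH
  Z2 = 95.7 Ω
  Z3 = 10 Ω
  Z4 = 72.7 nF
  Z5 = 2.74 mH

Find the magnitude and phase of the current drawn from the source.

Step 1 — Angular frequency: ω = 2π·f = 2π·457 = 2871 rad/s.
Step 2 — Component impedances:
  Z1: Z = jωL = j·2871·0.0011 = 0 + j3.159 Ω
  Z2: Z = R = 95.7 Ω
  Z3: Z = R = 10 Ω
  Z4: Z = 1/(jωC) = -j/(ω·C) = 0 - j4790 Ω
  Z5: Z = jωL = j·2871·0.00274 = 0 + j7.868 Ω
Step 3 — Bridge requires nodal analysis (the Z5 bridge couples midpoints C and D, so the two paths cannot be reduced to a simple series/parallel combination). Setting node B to ground and injecting 1 A at node A, the 3-node admittance system at A, C, D solves to V_A = Z_AB = 96.16 + j0.793 Ω = 96.16∠0.5° Ω.
Step 4 — Source phasor: V = 17.1∠0.5° V = 17.1 + j0.1492 V.
Step 5 — Ohm's law: I = V / Z_total = (17.1 + j0.1492) / (96.16 + j0.793) = 0.1778 + j8.532e-05 A.
Step 6 — Convert to polar: |I| = 0.1778 A, ∠I = 0.0°.

I = 0.1778∠0.0° A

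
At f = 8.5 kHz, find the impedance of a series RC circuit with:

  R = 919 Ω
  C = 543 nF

Step 1 — Angular frequency: ω = 2π·f = 2π·8500 = 5.341e+04 rad/s.
Step 2 — Component impedances:
  R: Z = R = 919 Ω
  C: Z = 1/(jωC) = -j/(ω·C) = 0 - j34.48 Ω
Step 3 — Series combination: Z_total = R + C = 919 - j34.48 Ω = 919.6∠-2.1° Ω.

Z = 919 - j34.48 Ω = 919.6∠-2.1° Ω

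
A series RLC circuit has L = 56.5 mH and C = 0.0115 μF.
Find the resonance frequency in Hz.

Step 1 — Resonance condition Im(Z)=0 gives ω₀ = 1/√(LC).
Step 2 — ω₀ = 1/√(0.0565·1.15e-08) = 3.923e+04 rad/s.
Step 3 — f₀ = ω₀/(2π) = 6244 Hz.

f₀ = 6244 Hz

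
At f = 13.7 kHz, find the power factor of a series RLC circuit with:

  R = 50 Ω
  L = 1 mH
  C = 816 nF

Step 1 — Angular frequency: ω = 2π·f = 2π·1.37e+04 = 8.608e+04 rad/s.
Step 2 — Component impedances:
  R: Z = R = 50 Ω
  L: Z = jωL = j·8.608e+04·0.001 = 0 + j86.08 Ω
  C: Z = 1/(jωC) = -j/(ω·C) = 0 - j14.24 Ω
Step 3 — Series combination: Z_total = R + L + C = 50 + j71.84 Ω = 87.53∠55.2° Ω.
Step 4 — Power factor: PF = cos(φ) = Re(Z)/|Z| = 50/87.53 = 0.5712.
Step 5 — Type: Im(Z) = 71.84 ⇒ lagging (phase φ = 55.2°).

PF = 0.5712 (lagging, φ = 55.2°)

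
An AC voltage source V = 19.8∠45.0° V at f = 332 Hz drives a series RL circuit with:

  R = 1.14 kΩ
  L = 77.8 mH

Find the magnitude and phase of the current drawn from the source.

Step 1 — Angular frequency: ω = 2π·f = 2π·332 = 2086 rad/s.
Step 2 — Component impedances:
  R: Z = R = 1140 Ω
  L: Z = jωL = j·2086·0.0778 = 0 + j162.3 Ω
Step 3 — Series combination: Z_total = R + L = 1140 + j162.3 Ω = 1151∠8.1° Ω.
Step 4 — Source phasor: V = 19.8∠45.0° V = 14 + j14 V.
Step 5 — Ohm's law: I = V / Z_total = (14 + j14) / (1140 + j162.3) = 0.01375 + j0.01032 A.
Step 6 — Convert to polar: |I| = 0.0172 A, ∠I = 36.9°.

I = 0.0172∠36.9° A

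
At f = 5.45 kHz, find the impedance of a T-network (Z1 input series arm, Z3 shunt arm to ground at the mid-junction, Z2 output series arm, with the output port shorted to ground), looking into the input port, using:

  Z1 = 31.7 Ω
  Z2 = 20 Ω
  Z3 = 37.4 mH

Step 1 — Angular frequency: ω = 2π·f = 2π·5450 = 3.424e+04 rad/s.
Step 2 — Component impedances:
  Z1: Z = R = 31.7 Ω
  Z2: Z = R = 20 Ω
  Z3: Z = jωL = j·3.424e+04·0.0374 = 0 + j1281 Ω
Step 3 — With the output port shorted to ground, the output series arm Z2 runs from the junction to ground; the shunt arm Z3 also runs from the junction to ground. They appear in parallel: Z3 || Z2 = 20 + j0.3123 Ω.
Step 4 — Series with input arm Z1: Z_in = Z1 + (Z3 || Z2) = 51.7 + j0.3123 Ω = 51.7∠0.3° Ω.

Z = 51.7 + j0.3123 Ω = 51.7∠0.3° Ω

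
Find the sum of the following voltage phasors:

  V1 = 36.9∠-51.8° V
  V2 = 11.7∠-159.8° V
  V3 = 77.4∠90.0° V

Step 1 — Convert each phasor to rectangular form:
  V1 = 36.9·(cos(-51.8°) + j·sin(-51.8°)) = 22.82 - j29 V
  V2 = 11.7·(cos(-159.8°) + j·sin(-159.8°)) = -10.98 - j4.04 V
  V3 = 77.4·(cos(90.0°) + j·sin(90.0°)) = 0 + j77.4 V
Step 2 — Sum components: V_total = 11.84 + j44.36 V.
Step 3 — Convert to polar: |V_total| = 45.91 V, ∠V_total = 75.1°.

V_total = 45.91∠75.1° V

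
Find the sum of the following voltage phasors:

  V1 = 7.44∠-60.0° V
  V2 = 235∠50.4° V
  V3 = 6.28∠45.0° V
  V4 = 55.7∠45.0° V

Step 1 — Convert each phasor to rectangular form:
  V1 = 7.44·(cos(-60.0°) + j·sin(-60.0°)) = 3.72 - j6.443 V
  V2 = 235·(cos(50.4°) + j·sin(50.4°)) = 149.8 + j181.1 V
  V3 = 6.28·(cos(45.0°) + j·sin(45.0°)) = 4.441 + j4.441 V
  V4 = 55.7·(cos(45.0°) + j·sin(45.0°)) = 39.39 + j39.39 V
Step 2 — Sum components: V_total = 197.3 + j218.5 V.
Step 3 — Convert to polar: |V_total| = 294.4 V, ∠V_total = 47.9°.

V_total = 294.4∠47.9° V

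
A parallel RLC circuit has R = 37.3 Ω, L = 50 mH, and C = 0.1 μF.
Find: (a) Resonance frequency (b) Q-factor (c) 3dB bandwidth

Step 1 — Resonance: ω₀ = 1/√(LC) = 1/√(0.05·1e-07) = 1.414e+04 rad/s.
Step 2 — f₀ = ω₀/(2π) = 2251 Hz.
Step 3 — Parallel Q: Q = R/(ω₀L) = 37.3/(1.414e+04·0.05) = 0.05275.
Step 4 — Bandwidth: Δω = ω₀/Q = 2.681e+05 rad/s; BW = Δω/(2π) = 4.267e+04 Hz.

(a) f₀ = 2251 Hz  (b) Q = 0.05275  (c) BW = 4.267e+04 Hz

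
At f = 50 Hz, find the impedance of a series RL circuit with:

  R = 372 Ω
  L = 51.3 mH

Step 1 — Angular frequency: ω = 2π·f = 2π·50 = 314.2 rad/s.
Step 2 — Component impedances:
  R: Z = R = 372 Ω
  L: Z = jωL = j·314.2·0.0513 = 0 + j16.12 Ω
Step 3 — Series combination: Z_total = R + L = 372 + j16.12 Ω = 372.3∠2.5° Ω.

Z = 372 + j16.12 Ω = 372.3∠2.5° Ω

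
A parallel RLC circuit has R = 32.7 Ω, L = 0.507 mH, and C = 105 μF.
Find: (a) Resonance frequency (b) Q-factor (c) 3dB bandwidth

Step 1 — Resonance: ω₀ = 1/√(LC) = 1/√(0.000507·0.000105) = 4334 rad/s.
Step 2 — f₀ = ω₀/(2π) = 689.8 Hz.
Step 3 — Parallel Q: Q = R/(ω₀L) = 32.7/(4334·0.000507) = 14.88.
Step 4 — Bandwidth: Δω = ω₀/Q = 291.2 rad/s; BW = Δω/(2π) = 46.35 Hz.

(a) f₀ = 689.8 Hz  (b) Q = 14.88  (c) BW = 46.35 Hz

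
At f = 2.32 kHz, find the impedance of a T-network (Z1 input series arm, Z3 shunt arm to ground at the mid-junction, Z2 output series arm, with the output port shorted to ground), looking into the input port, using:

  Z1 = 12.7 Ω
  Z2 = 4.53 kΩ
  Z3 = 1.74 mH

Step 1 — Angular frequency: ω = 2π·f = 2π·2320 = 1.458e+04 rad/s.
Step 2 — Component impedances:
  Z1: Z = R = 12.7 Ω
  Z2: Z = R = 4530 Ω
  Z3: Z = jωL = j·1.458e+04·0.00174 = 0 + j25.36 Ω
Step 3 — With the output port shorted to ground, the output series arm Z2 runs from the junction to ground; the shunt arm Z3 also runs from the junction to ground. They appear in parallel: Z3 || Z2 = 0.142 + j25.36 Ω.
Step 4 — Series with input arm Z1: Z_in = Z1 + (Z3 || Z2) = 12.84 + j25.36 Ω = 28.43∠63.1° Ω.

Z = 12.84 + j25.36 Ω = 28.43∠63.1° Ω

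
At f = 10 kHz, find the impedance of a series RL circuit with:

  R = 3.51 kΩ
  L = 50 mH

Step 1 — Angular frequency: ω = 2π·f = 2π·1e+04 = 6.283e+04 rad/s.
Step 2 — Component impedances:
  R: Z = R = 3510 Ω
  L: Z = jωL = j·6.283e+04·0.05 = 0 + j3142 Ω
Step 3 — Series combination: Z_total = R + L = 3510 + j3142 Ω = 4711∠41.8° Ω.

Z = 3510 + j3142 Ω = 4711∠41.8° Ω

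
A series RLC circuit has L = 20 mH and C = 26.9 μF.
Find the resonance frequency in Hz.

Step 1 — Resonance condition Im(Z)=0 gives ω₀ = 1/√(LC).
Step 2 — ω₀ = 1/√(0.02·2.69e-05) = 1363 rad/s.
Step 3 — f₀ = ω₀/(2π) = 217 Hz.

f₀ = 217 Hz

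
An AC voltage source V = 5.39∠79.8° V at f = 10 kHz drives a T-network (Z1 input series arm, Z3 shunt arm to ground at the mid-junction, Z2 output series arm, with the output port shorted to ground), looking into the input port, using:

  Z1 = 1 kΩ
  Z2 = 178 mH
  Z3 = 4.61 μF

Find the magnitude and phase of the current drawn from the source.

Step 1 — Angular frequency: ω = 2π·f = 2π·1e+04 = 6.283e+04 rad/s.
Step 2 — Component impedances:
  Z1: Z = R = 1000 Ω
  Z2: Z = jωL = j·6.283e+04·0.178 = 0 + j1.118e+04 Ω
  Z3: Z = 1/(jωC) = -j/(ω·C) = 0 - j3.452 Ω
Step 3 — With the output port shorted to ground, the output series arm Z2 runs from the junction to ground; the shunt arm Z3 also runs from the junction to ground. They appear in parallel: Z3 || Z2 = 0 - j3.453 Ω.
Step 4 — Series with input arm Z1: Z_in = Z1 + (Z3 || Z2) = 1000 - j3.453 Ω = 1000∠-0.2° Ω.
Step 5 — Source phasor: V = 5.39∠79.8° V = 0.9545 + j5.305 V.
Step 6 — Ohm's law: I = V / Z_total = (0.9545 + j5.305) / (1000 - j3.453) = 0.0009362 + j0.005308 A.
Step 7 — Convert to polar: |I| = 0.00539 A, ∠I = 80.0°.

I = 0.00539∠80.0° A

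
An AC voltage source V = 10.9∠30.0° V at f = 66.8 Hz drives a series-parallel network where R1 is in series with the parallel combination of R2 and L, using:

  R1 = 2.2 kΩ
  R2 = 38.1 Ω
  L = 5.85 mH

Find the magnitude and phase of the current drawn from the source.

Step 1 — Angular frequency: ω = 2π·f = 2π·66.8 = 419.7 rad/s.
Step 2 — Component impedances:
  R1: Z = R = 2200 Ω
  R2: Z = R = 38.1 Ω
  L: Z = jωL = j·419.7·0.00585 = 0 + j2.455 Ω
Step 3 — Parallel branch: R2 || L = 1/(1/R2 + 1/L) = 0.1576 + j2.445 Ω.
Step 4 — Series with R1: Z_total = R1 + (R2 || L) = 2200 + j2.445 Ω = 2200∠0.1° Ω.
Step 5 — Source phasor: V = 10.9∠30.0° V = 9.44 + j5.45 V.
Step 6 — Ohm's law: I = V / Z_total = (9.44 + j5.45) / (2200 + j2.445) = 0.004293 + j0.002472 A.
Step 7 — Convert to polar: |I| = 0.004954 A, ∠I = 29.9°.

I = 0.004954∠29.9° A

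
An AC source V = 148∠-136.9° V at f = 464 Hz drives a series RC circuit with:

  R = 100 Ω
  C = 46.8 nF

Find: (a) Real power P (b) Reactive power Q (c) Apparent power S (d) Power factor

Step 1 — Angular frequency: ω = 2π·f = 2π·464 = 2915 rad/s.
Step 2 — Component impedances:
  R: Z = R = 100 Ω
  C: Z = 1/(jωC) = -j/(ω·C) = 0 - j7329 Ω
Step 3 — Series combination: Z_total = R + C = 100 - j7329 Ω = 7330∠-89.2° Ω.
Step 4 — Source phasor: V = 148∠-136.9° V = -108.1 - j101.1 V.
Step 5 — Current: I = V / Z = 0.01359 - j0.01493 A = 0.02019∠-47.7° A.
Step 6 — Complex power: S = V·I* = 0.04077 - j2.988 VA.
Step 7 — Real power: P = Re(S) = 0.04077 W.
Step 8 — Reactive power: Q = Im(S) = -2.988 VAR.
Step 9 — Apparent power: |S| = 2.988 VA.
Step 10 — Power factor: PF = P/|S| = 0.01364 (leading).

(a) P = 0.04077 W  (b) Q = -2.988 VAR  (c) S = 2.988 VA  (d) PF = 0.01364 (leading)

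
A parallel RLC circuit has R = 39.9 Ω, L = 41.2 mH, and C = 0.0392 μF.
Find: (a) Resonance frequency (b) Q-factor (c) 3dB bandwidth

Step 1 — Resonance: ω₀ = 1/√(LC) = 1/√(0.0412·3.92e-08) = 2.488e+04 rad/s.
Step 2 — f₀ = ω₀/(2π) = 3960 Hz.
Step 3 — Parallel Q: Q = R/(ω₀L) = 39.9/(2.488e+04·0.0412) = 0.03892.
Step 4 — Bandwidth: Δω = ω₀/Q = 6.394e+05 rad/s; BW = Δω/(2π) = 1.018e+05 Hz.

(a) f₀ = 3960 Hz  (b) Q = 0.03892  (c) BW = 1.018e+05 Hz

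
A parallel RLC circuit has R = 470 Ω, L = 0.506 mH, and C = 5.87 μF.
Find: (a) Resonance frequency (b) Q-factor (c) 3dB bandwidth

Step 1 — Resonance: ω₀ = 1/√(LC) = 1/√(0.000506·5.87e-06) = 1.835e+04 rad/s.
Step 2 — f₀ = ω₀/(2π) = 2920 Hz.
Step 3 — Parallel Q: Q = R/(ω₀L) = 470/(1.835e+04·0.000506) = 50.62.
Step 4 — Bandwidth: Δω = ω₀/Q = 362.5 rad/s; BW = Δω/(2π) = 57.69 Hz.

(a) f₀ = 2920 Hz  (b) Q = 50.62  (c) BW = 57.69 Hz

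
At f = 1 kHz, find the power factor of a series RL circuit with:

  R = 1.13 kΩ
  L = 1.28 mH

Step 1 — Angular frequency: ω = 2π·f = 2π·1000 = 6283 rad/s.
Step 2 — Component impedances:
  R: Z = R = 1130 Ω
  L: Z = jωL = j·6283·0.00128 = 0 + j8.042 Ω
Step 3 — Series combination: Z_total = R + L = 1130 + j8.042 Ω = 1130∠0.4° Ω.
Step 4 — Power factor: PF = cos(φ) = Re(Z)/|Z| = 1130/1130 = 1.
Step 5 — Type: Im(Z) = 8.042 ⇒ lagging (phase φ = 0.4°).

PF = 1 (lagging, φ = 0.4°)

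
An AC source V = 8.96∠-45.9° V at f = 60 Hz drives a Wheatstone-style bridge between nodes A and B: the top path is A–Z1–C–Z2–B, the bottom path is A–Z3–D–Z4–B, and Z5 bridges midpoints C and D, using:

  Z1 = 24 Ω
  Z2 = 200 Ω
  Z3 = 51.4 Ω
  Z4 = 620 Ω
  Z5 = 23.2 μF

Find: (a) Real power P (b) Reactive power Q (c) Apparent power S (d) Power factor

Step 1 — Angular frequency: ω = 2π·f = 2π·60 = 377 rad/s.
Step 2 — Component impedances:
  Z1: Z = R = 24 Ω
  Z2: Z = R = 200 Ω
  Z3: Z = R = 51.4 Ω
  Z4: Z = R = 620 Ω
  Z5: Z = 1/(jωC) = -j/(ω·C) = 0 - j114.3 Ω
Step 3 — Bridge requires nodal analysis (the Z5 bridge couples midpoints C and D, so the two paths cannot be reduced to a simple series/parallel combination). Setting node B to ground and injecting 1 A at node A, the 3-node admittance system at A, C, D solves to V_A = Z_AB = 167.9 - j0.1691 Ω = 167.9∠-0.1° Ω.
Step 4 — Source phasor: V = 8.96∠-45.9° V = 6.235 - j6.434 V.
Step 5 — Current: I = V / Z = 0.03718 - j0.03829 A = 0.05338∠-45.8° A.
Step 6 — Complex power: S = V·I* = 0.4783 - j0.0004819 VA.
Step 7 — Real power: P = Re(S) = 0.4783 W.
Step 8 — Reactive power: Q = Im(S) = -0.0004819 VAR.
Step 9 — Apparent power: |S| = 0.4783 VA.
Step 10 — Power factor: PF = P/|S| = 1 (leading).

(a) P = 0.4783 W  (b) Q = -0.0004819 VAR  (c) S = 0.4783 VA  (d) PF = 1 (leading)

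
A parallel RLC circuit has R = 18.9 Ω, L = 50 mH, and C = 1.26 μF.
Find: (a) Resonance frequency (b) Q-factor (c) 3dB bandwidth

Step 1 — Resonance: ω₀ = 1/√(LC) = 1/√(0.05·1.26e-06) = 3984 rad/s.
Step 2 — f₀ = ω₀/(2π) = 634.1 Hz.
Step 3 — Parallel Q: Q = R/(ω₀L) = 18.9/(3984·0.05) = 0.09488.
Step 4 — Bandwidth: Δω = ω₀/Q = 4.199e+04 rad/s; BW = Δω/(2π) = 6683 Hz.

(a) f₀ = 634.1 Hz  (b) Q = 0.09488  (c) BW = 6683 Hz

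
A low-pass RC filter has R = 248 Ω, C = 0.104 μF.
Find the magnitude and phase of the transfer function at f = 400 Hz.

Step 1 — Angular frequency: ω = 2π·400 = 2513 rad/s.
Step 2 — Transfer function: H(jω) = 1/(1 + jωRC).
Step 3 — Denominator: 1 + jωRC = 1 + j·2513·248·1.04e-07 = 1 + j0.06482.
Step 4 — H = 0.9958 - j0.06455.
Step 5 — Magnitude: |H| = 0.9979 (-0.0 dB); phase: φ = -3.7°.

|H| = 0.9979 (-0.0 dB), φ = -3.7°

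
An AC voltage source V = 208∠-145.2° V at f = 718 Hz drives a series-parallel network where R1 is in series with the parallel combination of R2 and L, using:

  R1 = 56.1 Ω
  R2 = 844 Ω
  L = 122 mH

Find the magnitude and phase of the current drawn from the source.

Step 1 — Angular frequency: ω = 2π·f = 2π·718 = 4511 rad/s.
Step 2 — Component impedances:
  R1: Z = R = 56.1 Ω
  R2: Z = R = 844 Ω
  L: Z = jωL = j·4511·0.122 = 0 + j550.4 Ω
Step 3 — Parallel branch: R2 || L = 1/(1/R2 + 1/L) = 251.8 + j386.2 Ω.
Step 4 — Series with R1: Z_total = R1 + (R2 || L) = 307.9 + j386.2 Ω = 493.9∠51.4° Ω.
Step 5 — Source phasor: V = 208∠-145.2° V = -170.8 - j118.7 V.
Step 6 — Ohm's law: I = V / Z_total = (-170.8 - j118.7) / (307.9 + j386.2) = -0.4035 + j0.1205 A.
Step 7 — Convert to polar: |I| = 0.4211 A, ∠I = 163.4°.

I = 0.4211∠163.4° A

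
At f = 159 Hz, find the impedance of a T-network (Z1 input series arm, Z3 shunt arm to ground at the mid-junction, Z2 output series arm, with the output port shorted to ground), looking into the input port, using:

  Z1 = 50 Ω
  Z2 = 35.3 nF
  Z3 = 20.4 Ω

Step 1 — Angular frequency: ω = 2π·f = 2π·159 = 999 rad/s.
Step 2 — Component impedances:
  Z1: Z = R = 50 Ω
  Z2: Z = 1/(jωC) = -j/(ω·C) = 0 - j2.836e+04 Ω
  Z3: Z = R = 20.4 Ω
Step 3 — With the output port shorted to ground, the output series arm Z2 runs from the junction to ground; the shunt arm Z3 also runs from the junction to ground. They appear in parallel: Z3 || Z2 = 20.4 - j0.01468 Ω.
Step 4 — Series with input arm Z1: Z_in = Z1 + (Z3 || Z2) = 70.4 - j0.01468 Ω = 70.4∠-0.0° Ω.

Z = 70.4 - j0.01468 Ω = 70.4∠-0.0° Ω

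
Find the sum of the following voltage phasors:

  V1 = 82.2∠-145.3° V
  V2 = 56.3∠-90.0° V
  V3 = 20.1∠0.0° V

Step 1 — Convert each phasor to rectangular form:
  V1 = 82.2·(cos(-145.3°) + j·sin(-145.3°)) = -67.58 - j46.79 V
  V2 = 56.3·(cos(-90.0°) + j·sin(-90.0°)) = 0 - j56.3 V
  V3 = 20.1·(cos(0.0°) + j·sin(0.0°)) = 20.1 V
Step 2 — Sum components: V_total = -47.48 - j103.1 V.
Step 3 — Convert to polar: |V_total| = 113.5 V, ∠V_total = -114.7°.

V_total = 113.5∠-114.7° V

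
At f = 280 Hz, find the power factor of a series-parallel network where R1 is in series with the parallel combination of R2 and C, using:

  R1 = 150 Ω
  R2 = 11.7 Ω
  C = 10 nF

Step 1 — Angular frequency: ω = 2π·f = 2π·280 = 1759 rad/s.
Step 2 — Component impedances:
  R1: Z = R = 150 Ω
  R2: Z = R = 11.7 Ω
  C: Z = 1/(jωC) = -j/(ω·C) = 0 - j5.684e+04 Ω
Step 3 — Parallel branch: R2 || C = 1/(1/R2 + 1/C) = 11.7 - j0.002408 Ω.
Step 4 — Series with R1: Z_total = R1 + (R2 || C) = 161.7 - j0.002408 Ω = 161.7∠-0.0° Ω.
Step 5 — Power factor: PF = cos(φ) = Re(Z)/|Z| = 161.7/161.7 = 1.
Step 6 — Type: Im(Z) = -0.002408 ⇒ leading (phase φ = -0.0°).

PF = 1 (leading, φ = -0.0°)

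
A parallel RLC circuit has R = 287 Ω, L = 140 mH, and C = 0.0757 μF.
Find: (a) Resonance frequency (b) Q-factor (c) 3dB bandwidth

Step 1 — Resonance: ω₀ = 1/√(LC) = 1/√(0.14·7.57e-08) = 9714 rad/s.
Step 2 — f₀ = ω₀/(2π) = 1546 Hz.
Step 3 — Parallel Q: Q = R/(ω₀L) = 287/(9714·0.14) = 0.211.
Step 4 — Bandwidth: Δω = ω₀/Q = 4.603e+04 rad/s; BW = Δω/(2π) = 7326 Hz.

(a) f₀ = 1546 Hz  (b) Q = 0.211  (c) BW = 7326 Hz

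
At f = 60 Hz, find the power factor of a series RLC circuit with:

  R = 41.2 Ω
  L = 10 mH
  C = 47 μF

Step 1 — Angular frequency: ω = 2π·f = 2π·60 = 377 rad/s.
Step 2 — Component impedances:
  R: Z = R = 41.2 Ω
  L: Z = jωL = j·377·0.01 = 0 + j3.77 Ω
  C: Z = 1/(jωC) = -j/(ω·C) = 0 - j56.44 Ω
Step 3 — Series combination: Z_total = R + L + C = 41.2 - j52.67 Ω = 66.87∠-52.0° Ω.
Step 4 — Power factor: PF = cos(φ) = Re(Z)/|Z| = 41.2/66.87 = 0.6161.
Step 5 — Type: Im(Z) = -52.67 ⇒ leading (phase φ = -52.0°).

PF = 0.6161 (leading, φ = -52.0°)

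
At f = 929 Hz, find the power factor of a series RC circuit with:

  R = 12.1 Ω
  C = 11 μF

Step 1 — Angular frequency: ω = 2π·f = 2π·929 = 5837 rad/s.
Step 2 — Component impedances:
  R: Z = R = 12.1 Ω
  C: Z = 1/(jωC) = -j/(ω·C) = 0 - j15.57 Ω
Step 3 — Series combination: Z_total = R + C = 12.1 - j15.57 Ω = 19.72∠-52.2° Ω.
Step 4 — Power factor: PF = cos(φ) = Re(Z)/|Z| = 12.1/19.722 = 0.6135.
Step 5 — Type: Im(Z) = -15.57 ⇒ leading (phase φ = -52.2°).

PF = 0.6135 (leading, φ = -52.2°)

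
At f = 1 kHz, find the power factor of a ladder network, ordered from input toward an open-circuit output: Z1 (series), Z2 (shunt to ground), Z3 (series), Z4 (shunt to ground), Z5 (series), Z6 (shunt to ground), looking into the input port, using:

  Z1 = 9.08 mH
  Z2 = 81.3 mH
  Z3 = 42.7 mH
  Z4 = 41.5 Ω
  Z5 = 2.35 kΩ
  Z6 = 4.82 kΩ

Step 1 — Angular frequency: ω = 2π·f = 2π·1000 = 6283 rad/s.
Step 2 — Component impedances:
  Z1: Z = jωL = j·6283·0.00908 = 0 + j57.05 Ω
  Z2: Z = jωL = j·6283·0.0813 = 0 + j510.8 Ω
  Z3: Z = jωL = j·6283·0.0427 = 0 + j268.3 Ω
  Z4: Z = R = 41.5 Ω
  Z5: Z = R = 2350 Ω
  Z6: Z = R = 4820 Ω
Step 3 — Ladder network (open output): work backward from the far end, alternating series and parallel combinations. Z_in = 17.69 + j233.9 Ω = 234.6∠85.7° Ω.
Step 4 — Power factor: PF = cos(φ) = Re(Z)/|Z| = 17.687/234.56 = 0.07541.
Step 5 — Type: Im(Z) = 233.9 ⇒ lagging (phase φ = 85.7°).

PF = 0.07541 (lagging, φ = 85.7°)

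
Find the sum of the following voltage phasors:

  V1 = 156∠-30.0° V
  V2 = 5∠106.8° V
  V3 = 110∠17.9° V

Step 1 — Convert each phasor to rectangular form:
  V1 = 156·(cos(-30.0°) + j·sin(-30.0°)) = 135.1 - j78 V
  V2 = 5·(cos(106.8°) + j·sin(106.8°)) = -1.445 + j4.787 V
  V3 = 110·(cos(17.9°) + j·sin(17.9°)) = 104.7 + j33.81 V
Step 2 — Sum components: V_total = 238.3 - j39.4 V.
Step 3 — Convert to polar: |V_total| = 241.6 V, ∠V_total = -9.4°.

V_total = 241.6∠-9.4° V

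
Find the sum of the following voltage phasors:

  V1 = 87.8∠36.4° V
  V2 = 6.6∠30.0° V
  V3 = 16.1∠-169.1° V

Step 1 — Convert each phasor to rectangular form:
  V1 = 87.8·(cos(36.4°) + j·sin(36.4°)) = 70.67 + j52.1 V
  V2 = 6.6·(cos(30.0°) + j·sin(30.0°)) = 5.716 + j3.3 V
  V3 = 16.1·(cos(-169.1°) + j·sin(-169.1°)) = -15.81 - j3.044 V
Step 2 — Sum components: V_total = 60.58 + j52.36 V.
Step 3 — Convert to polar: |V_total| = 80.07 V, ∠V_total = 40.8°.

V_total = 80.07∠40.8° V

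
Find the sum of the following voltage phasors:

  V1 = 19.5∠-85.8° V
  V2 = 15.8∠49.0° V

Step 1 — Convert each phasor to rectangular form:
  V1 = 19.5·(cos(-85.8°) + j·sin(-85.8°)) = 1.428 - j19.45 V
  V2 = 15.8·(cos(49.0°) + j·sin(49.0°)) = 10.37 + j11.92 V
Step 2 — Sum components: V_total = 11.79 - j7.523 V.
Step 3 — Convert to polar: |V_total| = 13.99 V, ∠V_total = -32.5°.

V_total = 13.99∠-32.5° V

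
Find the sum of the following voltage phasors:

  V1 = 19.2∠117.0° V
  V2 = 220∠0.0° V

Step 1 — Convert each phasor to rectangular form:
  V1 = 19.2·(cos(117.0°) + j·sin(117.0°)) = -8.717 + j17.11 V
  V2 = 220·(cos(0.0°) + j·sin(0.0°)) = 220 V
Step 2 — Sum components: V_total = 211.3 + j17.11 V.
Step 3 — Convert to polar: |V_total| = 212 V, ∠V_total = 4.6°.

V_total = 212∠4.6° V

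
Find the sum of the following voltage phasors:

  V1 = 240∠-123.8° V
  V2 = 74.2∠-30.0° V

Step 1 — Convert each phasor to rectangular form:
  V1 = 240·(cos(-123.8°) + j·sin(-123.8°)) = -133.5 - j199.4 V
  V2 = 74.2·(cos(-30.0°) + j·sin(-30.0°)) = 64.26 - j37.1 V
Step 2 — Sum components: V_total = -69.25 - j236.5 V.
Step 3 — Convert to polar: |V_total| = 246.5 V, ∠V_total = -106.3°.

V_total = 246.5∠-106.3° V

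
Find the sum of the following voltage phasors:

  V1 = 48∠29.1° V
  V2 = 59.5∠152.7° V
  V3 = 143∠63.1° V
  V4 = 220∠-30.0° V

Step 1 — Convert each phasor to rectangular form:
  V1 = 48·(cos(29.1°) + j·sin(29.1°)) = 41.94 + j23.34 V
  V2 = 59.5·(cos(152.7°) + j·sin(152.7°)) = -52.87 + j27.29 V
  V3 = 143·(cos(63.1°) + j·sin(63.1°)) = 64.7 + j127.5 V
  V4 = 220·(cos(-30.0°) + j·sin(-30.0°)) = 190.5 - j110 V
Step 2 — Sum components: V_total = 244.3 + j68.16 V.
Step 3 — Convert to polar: |V_total| = 253.6 V, ∠V_total = 15.6°.

V_total = 253.6∠15.6° V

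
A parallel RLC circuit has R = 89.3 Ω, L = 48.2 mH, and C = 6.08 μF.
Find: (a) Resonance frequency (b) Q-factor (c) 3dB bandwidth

Step 1 — Resonance: ω₀ = 1/√(LC) = 1/√(0.0482·6.08e-06) = 1847 rad/s.
Step 2 — f₀ = ω₀/(2π) = 294 Hz.
Step 3 — Parallel Q: Q = R/(ω₀L) = 89.3/(1847·0.0482) = 1.003.
Step 4 — Bandwidth: Δω = ω₀/Q = 1842 rad/s; BW = Δω/(2π) = 293.1 Hz.

(a) f₀ = 294 Hz  (b) Q = 1.003  (c) BW = 293.1 Hz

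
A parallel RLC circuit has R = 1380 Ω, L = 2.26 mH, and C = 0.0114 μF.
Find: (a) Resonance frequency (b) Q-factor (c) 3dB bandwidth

Step 1 — Resonance: ω₀ = 1/√(LC) = 1/√(0.00226·1.14e-08) = 1.97e+05 rad/s.
Step 2 — f₀ = ω₀/(2π) = 3.136e+04 Hz.
Step 3 — Parallel Q: Q = R/(ω₀L) = 1380/(1.97e+05·0.00226) = 3.099.
Step 4 — Bandwidth: Δω = ω₀/Q = 6.356e+04 rad/s; BW = Δω/(2π) = 1.012e+04 Hz.

(a) f₀ = 3.136e+04 Hz  (b) Q = 3.099  (c) BW = 1.012e+04 Hz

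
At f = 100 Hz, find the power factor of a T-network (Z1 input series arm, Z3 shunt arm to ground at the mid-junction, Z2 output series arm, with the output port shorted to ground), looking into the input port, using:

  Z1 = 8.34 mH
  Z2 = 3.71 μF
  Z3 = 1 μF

Step 1 — Angular frequency: ω = 2π·f = 2π·100 = 628.3 rad/s.
Step 2 — Component impedances:
  Z1: Z = jωL = j·628.3·0.00834 = 0 + j5.24 Ω
  Z2: Z = 1/(jωC) = -j/(ω·C) = 0 - j429 Ω
  Z3: Z = 1/(jωC) = -j/(ω·C) = 0 - j1592 Ω
Step 3 — With the output port shorted to ground, the output series arm Z2 runs from the junction to ground; the shunt arm Z3 also runs from the junction to ground. They appear in parallel: Z3 || Z2 = 0 - j337.9 Ω.
Step 4 — Series with input arm Z1: Z_in = Z1 + (Z3 || Z2) = 0 - j332.7 Ω = 332.7∠-90.0° Ω.
Step 5 — Power factor: PF = cos(φ) = Re(Z)/|Z| = 0/332.7 = 0.
Step 6 — Type: Im(Z) = -332.7 ⇒ leading (phase φ = -90.0°).

PF = 0 (leading, φ = -90.0°)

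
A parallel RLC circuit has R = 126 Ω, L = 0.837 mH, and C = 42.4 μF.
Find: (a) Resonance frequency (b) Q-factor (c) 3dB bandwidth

Step 1 — Resonance: ω₀ = 1/√(LC) = 1/√(0.000837·4.24e-05) = 5308 rad/s.
Step 2 — f₀ = ω₀/(2π) = 844.8 Hz.
Step 3 — Parallel Q: Q = R/(ω₀L) = 126/(5308·0.000837) = 28.36.
Step 4 — Bandwidth: Δω = ω₀/Q = 187.2 rad/s; BW = Δω/(2π) = 29.79 Hz.

(a) f₀ = 844.8 Hz  (b) Q = 28.36  (c) BW = 29.79 Hz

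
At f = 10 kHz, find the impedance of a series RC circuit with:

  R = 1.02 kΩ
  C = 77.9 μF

Step 1 — Angular frequency: ω = 2π·f = 2π·1e+04 = 6.283e+04 rad/s.
Step 2 — Component impedances:
  R: Z = R = 1020 Ω
  C: Z = 1/(jωC) = -j/(ω·C) = 0 - j0.2043 Ω
Step 3 — Series combination: Z_total = R + C = 1020 - j0.2043 Ω = 1020∠-0.0° Ω.

Z = 1020 - j0.2043 Ω = 1020∠-0.0° Ω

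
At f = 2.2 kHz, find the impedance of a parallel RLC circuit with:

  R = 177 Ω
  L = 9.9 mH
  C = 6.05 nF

Step 1 — Angular frequency: ω = 2π·f = 2π·2200 = 1.382e+04 rad/s.
Step 2 — Component impedances:
  R: Z = R = 177 Ω
  L: Z = jωL = j·1.382e+04·0.0099 = 0 + j136.8 Ω
  C: Z = 1/(jωC) = -j/(ω·C) = 0 - j1.196e+04 Ω
Step 3 — Parallel combination: 1/Z_total = 1/R + 1/L + 1/C; Z_total = 67.18 + j85.89 Ω = 109∠52.0° Ω.

Z = 67.18 + j85.89 Ω = 109∠52.0° Ω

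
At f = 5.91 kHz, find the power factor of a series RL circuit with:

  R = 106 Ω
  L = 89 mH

Step 1 — Angular frequency: ω = 2π·f = 2π·5910 = 3.713e+04 rad/s.
Step 2 — Component impedances:
  R: Z = R = 106 Ω
  L: Z = jωL = j·3.713e+04·0.089 = 0 + j3305 Ω
Step 3 — Series combination: Z_total = R + L = 106 + j3305 Ω = 3307∠88.2° Ω.
Step 4 — Power factor: PF = cos(φ) = Re(Z)/|Z| = 106/3306.6 = 0.03206.
Step 5 — Type: Im(Z) = 3305 ⇒ lagging (phase φ = 88.2°).

PF = 0.03206 (lagging, φ = 88.2°)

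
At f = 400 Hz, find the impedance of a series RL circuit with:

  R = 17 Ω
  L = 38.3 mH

Step 1 — Angular frequency: ω = 2π·f = 2π·400 = 2513 rad/s.
Step 2 — Component impedances:
  R: Z = R = 17 Ω
  L: Z = jωL = j·2513·0.0383 = 0 + j96.26 Ω
Step 3 — Series combination: Z_total = R + L = 17 + j96.26 Ω = 97.75∠80.0° Ω.

Z = 17 + j96.26 Ω = 97.75∠80.0° Ω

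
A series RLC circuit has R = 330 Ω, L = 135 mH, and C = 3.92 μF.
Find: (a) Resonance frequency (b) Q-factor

Step 1 — Resonance condition Im(Z)=0 gives ω₀ = 1/√(LC).
Step 2 — ω₀ = 1/√(0.135·3.92e-06) = 1375 rad/s.
Step 3 — f₀ = ω₀/(2π) = 218.8 Hz.
Step 4 — Series Q: Q = ω₀L/R = 1375·0.135/330 = 0.5624.

(a) f₀ = 218.8 Hz  (b) Q = 0.5624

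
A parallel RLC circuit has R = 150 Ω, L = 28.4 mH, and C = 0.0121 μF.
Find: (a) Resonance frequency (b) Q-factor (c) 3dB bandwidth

Step 1 — Resonance: ω₀ = 1/√(LC) = 1/√(0.0284·1.21e-08) = 5.394e+04 rad/s.
Step 2 — f₀ = ω₀/(2π) = 8586 Hz.
Step 3 — Parallel Q: Q = R/(ω₀L) = 150/(5.394e+04·0.0284) = 0.09791.
Step 4 — Bandwidth: Δω = ω₀/Q = 5.51e+05 rad/s; BW = Δω/(2π) = 8.769e+04 Hz.

(a) f₀ = 8586 Hz  (b) Q = 0.09791  (c) BW = 8.769e+04 Hz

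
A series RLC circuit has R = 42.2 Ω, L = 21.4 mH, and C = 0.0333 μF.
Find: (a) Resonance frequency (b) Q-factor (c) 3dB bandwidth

Step 1 — Resonance: ω₀ = 1/√(LC) = 1/√(0.0214·3.33e-08) = 3.746e+04 rad/s.
Step 2 — f₀ = ω₀/(2π) = 5962 Hz.
Step 3 — Series Q: Q = ω₀L/R = 3.746e+04·0.0214/42.2 = 19.
Step 4 — Bandwidth: Δω = ω₀/Q = 1972 rad/s; BW = Δω/(2π) = 313.8 Hz.

(a) f₀ = 5962 Hz  (b) Q = 19  (c) BW = 313.8 Hz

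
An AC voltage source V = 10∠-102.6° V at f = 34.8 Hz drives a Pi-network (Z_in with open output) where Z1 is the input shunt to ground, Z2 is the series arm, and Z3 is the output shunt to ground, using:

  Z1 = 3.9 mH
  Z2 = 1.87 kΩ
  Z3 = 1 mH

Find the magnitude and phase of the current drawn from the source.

Step 1 — Angular frequency: ω = 2π·f = 2π·34.8 = 218.7 rad/s.
Step 2 — Component impedances:
  Z1: Z = jωL = j·218.7·0.0039 = 0 + j0.8528 Ω
  Z2: Z = R = 1870 Ω
  Z3: Z = jωL = j·218.7·0.001 = 0 + j0.2187 Ω
Step 3 — With open output, the series arm Z2 and the output shunt Z3 appear in series to ground: Z2 + Z3 = 1870 + j0.2187 Ω.
Step 4 — Parallel with input shunt Z1: Z_in = Z1 || (Z2 + Z3) = 0.0003889 + j0.8528 Ω = 0.8528∠90.0° Ω.
Step 5 — Source phasor: V = 10∠-102.6° V = -2.181 - j9.759 V.
Step 6 — Ohm's law: I = V / Z_total = (-2.181 - j9.759) / (0.0003889 + j0.8528) = -11.45 + j2.553 A.
Step 7 — Convert to polar: |I| = 11.73 A, ∠I = 167.4°.

I = 11.73∠167.4° A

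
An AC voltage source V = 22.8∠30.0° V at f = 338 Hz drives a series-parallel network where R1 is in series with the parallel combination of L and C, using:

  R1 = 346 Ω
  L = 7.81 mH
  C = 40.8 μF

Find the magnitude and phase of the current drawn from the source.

Step 1 — Angular frequency: ω = 2π·f = 2π·338 = 2124 rad/s.
Step 2 — Component impedances:
  R1: Z = R = 346 Ω
  L: Z = jωL = j·2124·0.00781 = 0 + j16.59 Ω
  C: Z = 1/(jωC) = -j/(ω·C) = 0 - j11.54 Ω
Step 3 — Parallel branch: L || C = 1/(1/L + 1/C) = 0 - j37.94 Ω.
Step 4 — Series with R1: Z_total = R1 + (L || C) = 346 - j37.94 Ω = 348.1∠-6.3° Ω.
Step 5 — Source phasor: V = 22.8∠30.0° V = 19.75 + j11.4 V.
Step 6 — Ohm's law: I = V / Z_total = (19.75 + j11.4) / (346 - j37.94) = 0.05282 + j0.03874 A.
Step 7 — Convert to polar: |I| = 0.0655 A, ∠I = 36.3°.

I = 0.0655∠36.3° A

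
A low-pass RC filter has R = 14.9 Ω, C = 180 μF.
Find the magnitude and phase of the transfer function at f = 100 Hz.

Step 1 — Angular frequency: ω = 2π·100 = 628.3 rad/s.
Step 2 — Transfer function: H(jω) = 1/(1 + jωRC).
Step 3 — Denominator: 1 + jωRC = 1 + j·628.3·14.9·0.00018 = 1 + j1.685.
Step 4 — H = 0.2604 - j0.4389.
Step 5 — Magnitude: |H| = 0.5103 (-5.8 dB); phase: φ = -59.3°.

|H| = 0.5103 (-5.8 dB), φ = -59.3°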